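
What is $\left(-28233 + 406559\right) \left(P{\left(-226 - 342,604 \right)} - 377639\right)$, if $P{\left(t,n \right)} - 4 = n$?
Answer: $-142640630106$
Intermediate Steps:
$P{\left(t,n \right)} = 4 + n$
$\left(-28233 + 406559\right) \left(P{\left(-226 - 342,604 \right)} - 377639\right) = \left(-28233 + 406559\right) \left(\left(4 + 604\right) - 377639\right) = 378326 \left(608 - 377639\right) = 378326 \left(-377031\right) = -142640630106$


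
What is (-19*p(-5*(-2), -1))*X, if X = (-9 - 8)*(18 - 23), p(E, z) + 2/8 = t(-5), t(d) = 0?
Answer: 1615/4 ≈ 403.75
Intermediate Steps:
p(E, z) = -¼ (p(E, z) = -¼ + 0 = -¼)
X = 85 (X = -17*(-5) = 85)
(-19*p(-5*(-2), -1))*X = -19*(-¼)*85 = (19/4)*85 = 1615/4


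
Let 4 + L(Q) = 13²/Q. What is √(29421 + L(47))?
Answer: 4*√4061881/47 ≈ 171.52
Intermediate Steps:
L(Q) = -4 + 169/Q (L(Q) = -4 + 13²/Q = -4 + 169/Q)
√(29421 + L(47)) = √(29421 + (-4 + 169/47)) = √(29421 - 19/47) = √(1382768/47) = 4*√4061881/47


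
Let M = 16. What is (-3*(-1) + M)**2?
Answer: 361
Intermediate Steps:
(-3*(-1) + M)**2 = (-3*(-1) + 16)**2 = (3 + 16)**2 = 19**2 = 361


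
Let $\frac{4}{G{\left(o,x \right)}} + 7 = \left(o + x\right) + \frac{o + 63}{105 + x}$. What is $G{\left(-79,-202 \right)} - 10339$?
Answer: $- \frac{72166317}{6980} \approx -10339.0$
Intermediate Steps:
$G{\left(o,x \right)} = \frac{4}{-7 + o + x + \frac{63 + o}{105 + x}}$ ($G{\left(o,x \right)} = \frac{4}{-7 + \left(\left(o + x\right) + \frac{o + 63}{105 + x}\right)} = \frac{4}{-7 + \left(\left(o + x\right) + \frac{63 + o}{105 + x}\right)} = \frac{4}{-7 + \left(o + x + \frac{63 + o}{105 + x}\right)} = \frac{4}{-7 + o + x + \frac{63 + o}{105 + x}}$)
$G{\left(-79,-202 \right)} - 10339 = \frac{4 \left(105 - 202\right)}{-672 + \left(-202\right)^{2} + 98 \left(-202\right) + 106 \left(-79\right) - -15958} - 10339 = 4 \frac{1}{-672 + 40804 - 19796 - 8374 + 15958} \left(-97\right) - 10339 = 4 \cdot \frac{1}{27920} \left(-97\right) - 10339 = - \frac{97}{6980} - 10339 = - \frac{72166317}{6980}$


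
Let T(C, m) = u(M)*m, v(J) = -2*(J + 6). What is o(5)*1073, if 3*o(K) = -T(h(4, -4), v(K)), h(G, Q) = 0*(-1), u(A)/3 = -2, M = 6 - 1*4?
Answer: -47212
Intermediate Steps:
M = 2 (M = 6 - 4 = 2)
u(A) = -6 (u(A) = 3*(-2) = -6)
h(G, Q) = 0
v(J) = -12 - 2*J (v(J) = -2*(6 + J) = -12 - 2*J)
T(C, m) = -6*m
o(K) = -24 - 4*K (o(K) = (-(-6)*(-12 - 2*K))/3 = (-(72 + 12*K))/3 = (-72 - 12*K)/3 = -24 - 4*K)
o(5)*1073 = (-24 - 4*5)*1073 = (-24 - 20)*1073 = -44*1073 = -47212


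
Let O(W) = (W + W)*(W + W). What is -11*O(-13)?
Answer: -7436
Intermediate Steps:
O(W) = 4*W² (O(W) = (2*W)*(2*W) = 4*W²)
-11*O(-13) = -44*(-13)² = -44*169 = -11*676 = -7436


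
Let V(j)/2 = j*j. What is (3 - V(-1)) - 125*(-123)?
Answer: 15376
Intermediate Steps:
V(j) = 2*j² (V(j) = 2*(j*j) = 2*j²)
(3 - V(-1)) - 125*(-123) = (3 - 2*(-1)²) - 125*(-123) = (3 - 2) + 15375 = 1 + 15375 = 15376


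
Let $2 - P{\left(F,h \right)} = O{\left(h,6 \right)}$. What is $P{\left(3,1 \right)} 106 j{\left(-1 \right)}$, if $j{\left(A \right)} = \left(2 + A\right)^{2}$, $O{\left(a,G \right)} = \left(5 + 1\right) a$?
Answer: $-424$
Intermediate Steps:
$O{\left(a,G \right)} = 6 a$
$P{\left(F,h \right)} = 2 - 6 h$
$P{\left(3,1 \right)} 106 j{\left(-1 \right)} = \left(2 - 6\right) 106 \left(2 - 1\right)^{2} = \left(2 - 6\right) 106 \cdot 1^{2} = \left(-4\right) 106 \cdot 1 = \left(-424\right) 1 = -424$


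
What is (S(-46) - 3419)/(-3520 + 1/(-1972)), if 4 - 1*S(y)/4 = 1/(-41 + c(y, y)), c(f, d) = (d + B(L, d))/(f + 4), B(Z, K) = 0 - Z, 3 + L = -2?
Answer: 11280382300/11668562321 ≈ 0.96673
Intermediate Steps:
L = -5 (L = -3 - 2 = -5)
B(Z, K) = -Z
c(f, d) = (5 + d)/(4 + f) (c(f, d) = (d - 1*(-5))/(f + 4) = (d + 5)/(4 + f) = (5 + d)/(4 + f))
S(y) = 16 - 4/(-41 + (5 + y)/(4 + y))
(S(-46) - 3419)/(-3520 + 1/(-1972)) = (4*(640 + 161*(-46))/(159 + 40*(-46)) - 3419)/(-3520 + 1/(-1972)) = (4*(640 - 7406)/(159 - 1840) - 3419)/(-3520 - 1/1972) = (4*(-6766)/(-1681) - 3419)/(-6941441/1972) = (4*(-1/1681)*(-6766) - 3419)*(-1972/6941441) = (27064/1681 - 3419)*(-1972/6941441) = -5720275/1681*(-1972/6941441) = 11280382300/11668562321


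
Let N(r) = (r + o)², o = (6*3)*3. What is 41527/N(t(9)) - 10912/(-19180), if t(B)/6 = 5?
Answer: 31195819/4833360 ≈ 6.4543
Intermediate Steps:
o = 54 (o = 18*3 = 54)
t(B) = 30 (t(B) = 6*5 = 30)
N(r) = (54 + r)² (N(r) = (r + 54)² = (54 + r)²)
41527/N(t(9)) - 10912/(-19180) = 41527/((54 + 30)²) - 10912/(-19180) = 41527/(84²) - 10912*(-1/19180) = 41527/7056 + 2728/4795 = 31195819/4833360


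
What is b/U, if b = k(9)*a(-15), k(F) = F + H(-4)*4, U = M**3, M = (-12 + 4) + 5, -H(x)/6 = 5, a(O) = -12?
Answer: -148/3 ≈ -49.333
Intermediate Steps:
H(x) = -30 (H(x) = -6*5 = -30)
M = -3 (M = -8 + 5 = -3)
U = -27 (U = (-3)**3 = -27)
k(F) = -120 + F (k(F) = F - 30*4 = F - 120 = -120 + F)
b = 1332 (b = (-120 + 9)*(-12) = -111*(-12) = 1332)
b/U = 1332/(-27) = 1332*(-1/27) = -148/3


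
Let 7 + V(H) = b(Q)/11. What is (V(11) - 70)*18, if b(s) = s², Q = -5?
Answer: -14796/11 ≈ -1345.1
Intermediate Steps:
V(H) = -52/11 (V(H) = -7 + (-5)²/11 = -7 + 25*(1/11) = -7 + 25/11 = -52/11)
(V(11) - 70)*18 = (-52/11 - 70)*18 = -822/11*18 = -14796/11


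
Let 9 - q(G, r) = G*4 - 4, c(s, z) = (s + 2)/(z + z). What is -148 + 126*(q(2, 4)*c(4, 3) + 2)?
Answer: 734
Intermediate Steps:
c(s, z) = (2 + s)/(2*z) (c(s, z) = (2 + s)/((2*z)) = (2 + s)*(1/(2*z)) = (2 + s)/(2*z))
q(G, r) = 13 - 4*G (q(G, r) = 9 - (G*4 - 4) = 9 - (4*G - 4) = 9 - (-4 + 4*G) = 9 + (4 - 4*G) = 13 - 4*G)
-148 + 126*(q(2, 4)*c(4, 3) + 2) = -148 + 126*((13 - 4*2)*((½)*(2 + 4)/3) + 2) = -148 + 126*((13 - 8)*((½)*(⅓)*6) + 2) = -148 + 126*(5*1 + 2) = -148 + 126*(5 + 2) = -148 + 126*7 = -148 + 882 = 734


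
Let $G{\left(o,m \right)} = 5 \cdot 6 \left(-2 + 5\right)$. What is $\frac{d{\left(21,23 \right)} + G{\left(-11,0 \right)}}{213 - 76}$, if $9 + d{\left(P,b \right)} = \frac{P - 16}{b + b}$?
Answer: $\frac{3731}{6302} \approx 0.59203$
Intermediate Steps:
$d{\left(P,b \right)} = -9 + \frac{-16 + P}{2 b}$ ($d{\left(P,b \right)} = -9 + \frac{P - 16}{b + b} = -9 + \frac{-16 + P}{2 b}$)
$G{\left(o,m \right)} = 90$ ($G{\left(o,m \right)} = 30 \cdot 3 = 90$)
$\frac{d{\left(21,23 \right)} + G{\left(-11,0 \right)}}{213 - 76} = \frac{\frac{-16 + 21 - 414}{2 \cdot 23} + 90}{213 - 76} = \frac{\frac{1}{2} \cdot \frac{1}{23} \left(-16 + 21 - 414\right) + 90}{137} = \left(\frac{1}{2} \cdot \frac{1}{23} \left(-409\right) + 90\right) \frac{1}{137} = \left(- \frac{409}{46} + 90\right) \frac{1}{137} = \frac{3731}{46} \cdot \frac{1}{137} = \frac{3731}{6302}$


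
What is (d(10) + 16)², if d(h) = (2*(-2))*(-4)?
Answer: 1024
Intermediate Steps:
d(h) = 16 (d(h) = -4*(-4) = 16)
(d(10) + 16)² = (16 + 16)² = 32² = 1024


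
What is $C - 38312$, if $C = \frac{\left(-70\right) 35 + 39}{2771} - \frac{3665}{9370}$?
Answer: $- \frac{198955171805}{5192854} \approx -38313.0$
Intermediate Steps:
$C = - \frac{6549357}{5192854}$ ($C = \left(-2450 + 39\right) \frac{1}{2771} - \frac{733}{1874} = \left(-2411\right) \frac{1}{2771} - \frac{733}{1874} = - \frac{2411}{2771} - \frac{733}{1874} = - \frac{6549357}{5192854} \approx -1.2612$)
$C - 38312 = - \frac{6549357}{5192854} - 38312 = - \frac{198955171805}{5192854}$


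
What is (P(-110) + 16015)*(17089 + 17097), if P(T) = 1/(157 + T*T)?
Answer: 6710570133216/12257 ≈ 5.4749e+8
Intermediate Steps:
P(T) = 1/(157 + T**2)
(P(-110) + 16015)*(17089 + 17097) = (1/(157 + (-110)**2) + 16015)*(17089 + 17097) = (1/(157 + 12100) + 16015)*34186 = (1/12257 + 16015)*34186 = (196295856/12257)*34186 = 6710570133216/12257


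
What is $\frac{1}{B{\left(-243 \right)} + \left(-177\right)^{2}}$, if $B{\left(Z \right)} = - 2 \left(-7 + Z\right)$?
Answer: $\frac{1}{31829} \approx 3.1418 \cdot 10^{-5}$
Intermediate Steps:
$B{\left(Z \right)} = 14 - 2 Z$
$\frac{1}{B{\left(-243 \right)} + \left(-177\right)^{2}} = \frac{1}{\left(14 - -486\right) + \left(-177\right)^{2}} = \frac{1}{\left(14 + 486\right) + 31329} = \frac{1}{500 + 31329} = \frac{1}{31829}$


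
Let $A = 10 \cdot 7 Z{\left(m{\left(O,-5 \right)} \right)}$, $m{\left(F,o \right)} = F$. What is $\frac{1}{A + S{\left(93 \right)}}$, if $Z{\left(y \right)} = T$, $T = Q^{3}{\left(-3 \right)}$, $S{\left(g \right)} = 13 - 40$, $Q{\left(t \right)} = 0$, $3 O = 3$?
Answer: $- \frac{1}{27} \approx -0.037037$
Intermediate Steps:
$O = 1$ ($O = \frac{1}{3} \cdot 3 = 1$)
$S{\left(g \right)} = -27$
$T = 0$ ($T = 0^{3} = 0$)
$Z{\left(y \right)} = 0$
$A = 0$ ($A = 10 \cdot 7 \cdot 0 = 70 \cdot 0 = 0$)
$\frac{1}{A + S{\left(93 \right)}} = \frac{1}{0 - 27} = \frac{1}{-27} = - \frac{1}{27}$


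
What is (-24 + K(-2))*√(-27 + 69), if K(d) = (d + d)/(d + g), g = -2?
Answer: -23*√42 ≈ -149.06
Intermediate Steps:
K(d) = 2*d/(-2 + d) (K(d) = (d + d)/(d - 2) = (2*d)/(-2 + d) = 2*d/(-2 + d))
(-24 + K(-2))*√(-27 + 69) = (-24 + 2*(-2)/(-2 - 2))*√(-27 + 69) = (-24 + 2*(-2)/(-4))*√42 = (-24 + 2*(-2)*(-¼))*√42 = (-24 + 1)*√42 = -23*√42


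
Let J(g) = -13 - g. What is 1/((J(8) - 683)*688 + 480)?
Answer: -1/483872 ≈ -2.0667e-6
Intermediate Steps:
1/((J(8) - 683)*688 + 480) = 1/(((-13 - 1*8) - 683)*688 + 480) = 1/(((-13 - 8) - 683)*688 + 480) = 1/((-21 - 683)*688 + 480) = 1/(-704*688 + 480) = 1/(-484352 + 480) = 1/(-483872) = -1/483872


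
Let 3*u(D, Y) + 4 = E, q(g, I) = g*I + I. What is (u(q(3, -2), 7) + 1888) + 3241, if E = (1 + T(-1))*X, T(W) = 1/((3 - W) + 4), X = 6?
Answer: 61559/12 ≈ 5129.9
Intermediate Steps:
T(W) = 1/(7 - W)
E = 27/4 (E = (1 - 1/(-7 - 1))*6 = (1 - 1/(-8))*6 = (1 - 1*(-⅛))*6 = (1 + ⅛)*6 = (9/8)*6 = 27/4 ≈ 6.7500)
q(g, I) = I + I*g (q(g, I) = I*g + I = I + I*g)
u(D, Y) = 11/12 (u(D, Y) = -4/3 + (⅓)*(27/4) = -4/3 + 9/4 = 11/12)
(u(q(3, -2), 7) + 1888) + 3241 = (11/12 + 1888) + 3241 = 22667/12 + 3241 = 61559/12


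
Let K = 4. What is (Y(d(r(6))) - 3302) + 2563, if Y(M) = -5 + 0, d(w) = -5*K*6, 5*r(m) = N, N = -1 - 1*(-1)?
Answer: -744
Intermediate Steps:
N = 0 (N = -1 + 1 = 0)
r(m) = 0 (r(m) = (⅕)*0 = 0)
d(w) = -120 (d(w) = -5*4*6 = -20*6 = -120)
Y(M) = -5
(Y(d(r(6))) - 3302) + 2563 = (-5 - 3302) + 2563 = -3307 + 2563 = -744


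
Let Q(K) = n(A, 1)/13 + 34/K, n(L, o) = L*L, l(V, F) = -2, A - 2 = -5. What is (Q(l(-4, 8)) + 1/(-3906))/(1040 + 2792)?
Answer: -828085/194581296 ≈ -0.0042557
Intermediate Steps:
A = -3 (A = 2 - 5 = -3)
n(L, o) = L²
Q(K) = 9/13 + 34/K (Q(K) = (-3)²/13 + 34/K = 9*(1/13) + 34/K = 9/13 + 34/K)
(Q(l(-4, 8)) + 1/(-3906))/(1040 + 2792) = ((9/13 + 34/(-2)) + 1/(-3906))/(1040 + 2792) = ((9/13 + 34*(-½)) - 1/3906)/3832 = ((9/13 - 17) - 1/3906)*(1/3832) = (-212/13 - 1/3906)*(1/3832) = -828085/50778*1/3832 = -828085/194581296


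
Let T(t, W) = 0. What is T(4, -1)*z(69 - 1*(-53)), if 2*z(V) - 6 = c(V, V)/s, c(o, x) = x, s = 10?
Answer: 0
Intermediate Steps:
z(V) = 3 + V/20 (z(V) = 3 + (V/10)/2 = 3 + V/20)
T(4, -1)*z(69 - 1*(-53)) = 0*(3 + (69 - 1*(-53))/20) = 0*(3 + (69 + 53)/20) = 0*(3 + (1/20)*122) = 0*(3 + 61/10) = 0*(91/10) = 0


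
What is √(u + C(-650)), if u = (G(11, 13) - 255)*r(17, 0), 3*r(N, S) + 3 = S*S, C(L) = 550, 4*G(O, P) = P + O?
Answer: √799 ≈ 28.267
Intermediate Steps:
G(O, P) = O/4 + P/4 (G(O, P) = (P + O)/4 = (O + P)/4 = O/4 + P/4)
r(N, S) = -1 + S²/3 (r(N, S) = -1 + (S*S)/3 = -1 + S²/3)
u = 249 (u = (((¼)*11 + (¼)*13) - 255)*(-1 + (⅓)*0²) = ((11/4 + 13/4) - 255)*(-1 + (⅓)*0) = (6 - 255)*(-1 + 0) = -249*(-1) = 249)
√(u + C(-650)) = √(249 + 550) = √799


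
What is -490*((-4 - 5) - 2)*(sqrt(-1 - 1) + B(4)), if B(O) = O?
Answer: 21560 + 5390*I*sqrt(2) ≈ 21560.0 + 7622.6*I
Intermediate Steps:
-490*((-4 - 5) - 2)*(sqrt(-1 - 1) + B(4)) = -490*((-4 - 5) - 2)*(sqrt(-1 - 1) + 4) = -490*(-9 - 2)*(sqrt(-2) + 4) = -(-5390)*(I*sqrt(2) + 4) = -(-5390)*(4 + I*sqrt(2)) = -490*(-44 - 11*I*sqrt(2)) = 21560 + 5390*I*sqrt(2)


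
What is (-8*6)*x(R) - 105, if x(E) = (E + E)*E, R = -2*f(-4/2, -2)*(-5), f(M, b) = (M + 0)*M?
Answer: -153705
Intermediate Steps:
f(M, b) = M**2 (f(M, b) = M*M = M**2)
R = 40 (R = -2*(-4/2)**2*(-5) = -2*(-4*1/2)**2*(-5) = -2*(-2)**2*(-5) = -2*4*(-5) = -8*(-5) = 40)
x(E) = 2*E**2 (x(E) = (2*E)*E = 2*E**2)
(-8*6)*x(R) - 105 = (-8*6)*(2*40**2) - 105 = -96*1600 - 105 = -48*3200 - 105 = -153600 - 105 = -153705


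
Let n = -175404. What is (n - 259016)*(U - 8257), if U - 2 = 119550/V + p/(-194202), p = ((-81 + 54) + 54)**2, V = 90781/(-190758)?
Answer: 110399014453512557710/979436209 ≈ 1.1272e+11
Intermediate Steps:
V = -90781/190758 (V = 90781*(-1/190758) = -90781/190758 ≈ -0.47590)
p = 729 (p = (-27 + 54)**2 = 27**2 = 729)
U = -492084945232625/1958872418 (U = 2 + (119550/(-90781/190758) + 729/(-194202)) = 2 + (119550*(-190758/90781) + 729*(-1/194202)) = 2 + (-22805118900/90781 - 81/21578) = 2 - 492088862977461/1958872418 = -492084945232625/1958872418 ≈ -2.5121e+5)
(n - 259016)*(U - 8257) = (-175404 - 259016)*(-492084945232625/1958872418 - 8257) = -434420*(-508259354788051/1958872418) = 110399014453512557710/979436209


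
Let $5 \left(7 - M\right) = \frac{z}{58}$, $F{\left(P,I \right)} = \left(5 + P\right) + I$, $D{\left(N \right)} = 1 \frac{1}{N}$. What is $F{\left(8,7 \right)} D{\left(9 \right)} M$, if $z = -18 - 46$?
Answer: $\frac{1396}{87} \approx 16.046$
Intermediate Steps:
$D{\left(N \right)} = \frac{1}{N}$
$z = -64$
$F{\left(P,I \right)} = 5 + I + P$
$M = \frac{1047}{145}$ ($M = 7 - \frac{\left(-64\right) \frac{1}{58}}{5} = 7 - - \frac{32}{145} = 7 + \frac{32}{145} = \frac{1047}{145} \approx 7.2207$)
$F{\left(8,7 \right)} D{\left(9 \right)} M = \frac{5 + 7 + 8}{9} \cdot \frac{1047}{145} = 20 \cdot \frac{1}{9} \cdot \frac{1047}{145} = \frac{20}{9} \cdot \frac{1047}{145} = \frac{1396}{87}$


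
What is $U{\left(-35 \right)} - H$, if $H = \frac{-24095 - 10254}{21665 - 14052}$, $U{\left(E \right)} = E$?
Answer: $- \frac{232106}{7613} \approx -30.488$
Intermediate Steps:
$H = - \frac{34349}{7613} \approx -4.5119$
$U{\left(-35 \right)} - H = -35 - - \frac{34349}{7613} = -35 + \frac{34349}{7613} = - \frac{232106}{7613}$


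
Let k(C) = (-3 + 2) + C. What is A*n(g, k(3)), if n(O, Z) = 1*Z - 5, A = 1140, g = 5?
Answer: -3420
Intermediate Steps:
k(C) = -1 + C
n(O, Z) = -5 + Z (n(O, Z) = Z - 5 = -5 + Z)
A*n(g, k(3)) = 1140*(-5 + (-1 + 3)) = 1140*(-5 + 2) = 1140*(-3) = -3420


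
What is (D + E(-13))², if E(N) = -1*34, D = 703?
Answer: 447561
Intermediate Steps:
E(N) = -34
(D + E(-13))² = (703 - 34)² = 669² = 447561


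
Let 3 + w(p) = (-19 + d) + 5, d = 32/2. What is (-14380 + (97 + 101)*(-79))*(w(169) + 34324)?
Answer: -1030445106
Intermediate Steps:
d = 16 (d = 32*(½) = 16)
w(p) = -1 (w(p) = -3 + ((-19 + 16) + 5) = -3 + (-3 + 5) = -3 + 2 = -1)
(-14380 + (97 + 101)*(-79))*(w(169) + 34324) = (-14380 + (97 + 101)*(-79))*(-1 + 34324) = (-14380 + 198*(-79))*34323 = (-14380 - 15642)*34323 = -30022*34323 = -1030445106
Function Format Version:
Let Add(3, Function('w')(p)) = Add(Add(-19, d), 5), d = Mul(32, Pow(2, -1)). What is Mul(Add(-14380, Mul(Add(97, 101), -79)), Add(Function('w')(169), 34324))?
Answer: -1030445106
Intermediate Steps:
d = 16 (d = Mul(32, Rational(1, 2)) = 16)
Function('w')(p) = -1 (Function('w')(p) = Add(-3, Add(Add(-19, 16), 5)) = Add(-3, Add(-3, 5)) = Add(-3, 2) = -1)
Mul(Add(-14380, Mul(Add(97, 101), -79)), Add(Function('w')(169), 34324)) = Mul(Add(-14380, Mul(Add(97, 101), -79)), Add(-1, 34324)) = Mul(Add(-14380, Mul(198, -79)), 34323) = Mul(Add(-14380, -15642), 34323) = Mul(-30022, 34323) = -1030445106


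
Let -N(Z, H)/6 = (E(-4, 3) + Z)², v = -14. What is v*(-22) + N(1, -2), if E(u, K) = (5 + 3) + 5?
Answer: -868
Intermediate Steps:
E(u, K) = 13 (E(u, K) = 8 + 5 = 13)
N(Z, H) = -6*(13 + Z)²
v*(-22) + N(1, -2) = -14*(-22) - 6*(13 + 1)² = 308 - 6*14² = 308 - 6*196 = 308 - 1176 = -868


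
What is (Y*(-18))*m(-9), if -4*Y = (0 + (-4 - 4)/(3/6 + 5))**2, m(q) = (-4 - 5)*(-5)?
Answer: 51840/121 ≈ 428.43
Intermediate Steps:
m(q) = 45 (m(q) = -9*(-5) = 45)
Y = -64/121 (Y = -(0 + (-4 - 4)/(3/6 + 5))**2/4 = -(0 - 8/(3*(1/6) + 5))**2/4 = -(0 - 8/(1/2 + 5))**2/4 = -(0 - 8/11/2)**2/4 = -(0 - 8*2/11)**2/4 = -(0 - 16/11)**2/4 = -(-16/11)**2/4 = -1/4*256/121 = -64/121 ≈ -0.52893)
(Y*(-18))*m(-9) = -64/121*(-18)*45 = (1152/121)*45 = 51840/121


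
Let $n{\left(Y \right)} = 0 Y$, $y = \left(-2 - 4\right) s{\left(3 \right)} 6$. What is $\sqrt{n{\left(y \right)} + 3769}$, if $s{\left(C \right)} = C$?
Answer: $\sqrt{3769} \approx 61.392$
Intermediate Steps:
$y = -108$ ($y = \left(-2 - 4\right) 3 \cdot 6 = \left(-6\right) 3 \cdot 6 = \left(-18\right) 6 = -108$)
$n{\left(Y \right)} = 0$
$\sqrt{n{\left(y \right)} + 3769} = \sqrt{0 + 3769} = \sqrt{3769}$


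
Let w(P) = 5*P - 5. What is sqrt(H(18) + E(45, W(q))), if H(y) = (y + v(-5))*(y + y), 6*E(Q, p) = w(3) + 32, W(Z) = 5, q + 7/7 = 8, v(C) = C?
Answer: 5*sqrt(19) ≈ 21.794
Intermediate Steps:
q = 7 (q = -1 + 8 = 7)
w(P) = -5 + 5*P
E(Q, p) = 7 (E(Q, p) = ((-5 + 5*3) + 32)/6 = ((-5 + 15) + 32)/6 = (10 + 32)/6 = (1/6)*42 = 7)
H(y) = 2*y*(-5 + y) (H(y) = (y - 5)*(y + y) = (-5 + y)*(2*y) = 2*y*(-5 + y))
sqrt(H(18) + E(45, W(q))) = sqrt(2*18*(-5 + 18) + 7) = sqrt(2*18*13 + 7) = sqrt(468 + 7) = sqrt(475) = 5*sqrt(19)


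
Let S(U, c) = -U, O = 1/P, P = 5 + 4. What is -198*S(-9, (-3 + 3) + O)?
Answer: -1782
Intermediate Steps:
P = 9
O = ⅑ (O = 1/9 = ⅑ ≈ 0.11111)
-198*S(-9, (-3 + 3) + O) = -(-198)*(-9) = -198*9 = -1782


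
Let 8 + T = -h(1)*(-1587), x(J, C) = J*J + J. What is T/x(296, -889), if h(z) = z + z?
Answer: 1583/43956 ≈ 0.036013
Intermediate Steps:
h(z) = 2*z
x(J, C) = J + J² (x(J, C) = J² + J = J + J²)
T = 3166 (T = -8 - 2*1*(-1587) = -8 - 2*(-1587) = -8 - 1*(-3174) = -8 + 3174 = 3166)
T/x(296, -889) = 3166/((296*(1 + 296))) = 3166/((296*297)) = 3166/87912 = 3166*(1/87912) = 1583/43956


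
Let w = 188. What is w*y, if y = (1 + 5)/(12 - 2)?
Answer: 564/5 ≈ 112.80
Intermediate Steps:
y = ⅗ (y = 6/10 = 6*(⅒) = ⅗ ≈ 0.60000)
w*y = 188*(⅗) = 564/5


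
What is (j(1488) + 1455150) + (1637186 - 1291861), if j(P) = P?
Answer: 1801963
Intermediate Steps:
(j(1488) + 1455150) + (1637186 - 1291861) = (1488 + 1455150) + (1637186 - 1291861) = 1456638 + 345325 = 1801963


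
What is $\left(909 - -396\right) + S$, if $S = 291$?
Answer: $1596$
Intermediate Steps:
$\left(909 - -396\right) + S = \left(909 - -396\right) + 291 = \left(909 + 396\right) + 291 = 1305 + 291 = 1596$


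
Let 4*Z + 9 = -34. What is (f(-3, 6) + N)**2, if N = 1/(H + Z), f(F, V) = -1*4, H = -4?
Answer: 57600/3481 ≈ 16.547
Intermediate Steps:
f(F, V) = -4
Z = -43/4 (Z = -9/4 + (1/4)*(-34) = -9/4 - 17/2 = -43/4 ≈ -10.750)
N = -4/59 (N = 1/(-4 - 43/4) = 1/(-59/4) = -4/59 ≈ -0.067797)
(f(-3, 6) + N)**2 = (-4 - 4/59)**2 = (-240/59)**2 = 57600/3481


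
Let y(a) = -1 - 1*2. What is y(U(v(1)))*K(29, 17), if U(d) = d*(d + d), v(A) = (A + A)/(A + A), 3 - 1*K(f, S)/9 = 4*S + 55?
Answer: 3240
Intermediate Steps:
K(f, S) = -468 - 36*S (K(f, S) = 27 - 9*(4*S + 55) = 27 - 9*(55 + 4*S) = 27 + (-495 - 36*S) = -468 - 36*S)
v(A) = 1 (v(A) = (2*A)/((2*A)) = (2*A)*(1/(2*A)) = 1)
U(d) = 2*d**2 (U(d) = d*(2*d) = 2*d**2)
y(a) = -3 (y(a) = -1 - 2 = -3)
y(U(v(1)))*K(29, 17) = -3*(-468 - 36*17) = -3*(-468 - 612) = -3*(-1080) = 3240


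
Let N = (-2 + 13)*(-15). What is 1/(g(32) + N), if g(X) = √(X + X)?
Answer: -1/157 ≈ -0.0063694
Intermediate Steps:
g(X) = √2*√X (g(X) = √(2*X) = √2*√X)
N = -165 (N = 11*(-15) = -165)
1/(g(32) + N) = 1/(√2*√32 - 165) = 1/(√2*(4*√2) - 165) = 1/(8 - 165) = 1/(-157) = -1/157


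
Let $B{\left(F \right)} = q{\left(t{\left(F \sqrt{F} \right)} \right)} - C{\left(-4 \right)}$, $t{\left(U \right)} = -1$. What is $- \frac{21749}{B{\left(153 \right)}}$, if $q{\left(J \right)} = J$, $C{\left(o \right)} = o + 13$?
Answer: $\frac{21749}{10} \approx 2174.9$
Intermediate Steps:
$C{\left(o \right)} = 13 + o$
$B{\left(F \right)} = -10$ ($B{\left(F \right)} = -1 - \left(13 - 4\right) = -1 - 9 = -10$)
$- \frac{21749}{B{\left(153 \right)}} = - \frac{21749}{-10} = \left(-21749\right) \left(- \frac{1}{10}\right) = \frac{21749}{10}$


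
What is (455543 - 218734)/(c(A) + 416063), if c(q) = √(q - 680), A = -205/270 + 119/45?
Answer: 26602415001090/46739273574721 - 710427*I*√5492730/46739273574721 ≈ 0.56917 - 3.5623e-5*I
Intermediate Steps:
A = 509/270 (A = -205*1/270 + 119*(1/45) = -41/54 + 119/45 = 509/270 ≈ 1.8852)
c(q) = √(-680 + q)
(455543 - 218734)/(c(A) + 416063) = (455543 - 218734)/(√(-680 + 509/270) + 416063) = 236809/(√(-183091/270) + 416063) = 236809/(I*√5492730/90 + 416063) = 236809/(416063 + I*√5492730/90)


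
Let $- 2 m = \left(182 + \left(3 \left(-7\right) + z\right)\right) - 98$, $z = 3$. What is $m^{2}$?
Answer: $1089$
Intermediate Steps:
$m = -33$ ($m = - \frac{\left(182 + \left(3 \left(-7\right) + 3\right)\right) - 98}{2} = - \frac{\left(182 + \left(-21 + 3\right)\right) - 98}{2} = - \frac{\left(182 - 18\right) - 98}{2} = - \frac{164 - 98}{2} = \left(- \frac{1}{2}\right) 66 = -33$)
$m^{2} = \left(-33\right)^{2} = 1089$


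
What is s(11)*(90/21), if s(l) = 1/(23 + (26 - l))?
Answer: 15/133 ≈ 0.11278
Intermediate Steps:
s(l) = 1/(49 - l)
s(11)*(90/21) = (-1/(-49 + 11))*(90/21) = (-1/(-38))*(90*(1/21)) = -1*(-1/38)*(30/7) = (1/38)*(30/7) = 15/133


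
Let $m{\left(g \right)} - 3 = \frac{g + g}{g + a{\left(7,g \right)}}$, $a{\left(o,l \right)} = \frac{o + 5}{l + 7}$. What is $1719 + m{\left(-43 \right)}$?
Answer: $\frac{112059}{65} \approx 1724.0$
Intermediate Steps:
$a{\left(o,l \right)} = \frac{5 + o}{7 + l}$
$m{\left(g \right)} = 3 + \frac{2 g}{g + \frac{12}{7 + g}}$ ($m{\left(g \right)} = 3 + \frac{g + g}{g + \frac{5 + 7}{7 + g}} = 3 + \frac{2 g}{g + \frac{1}{7 + g} 12} = 3 + \frac{2 g}{g + \frac{12}{7 + g}}$)
$1719 + m{\left(-43 \right)} = 1719 + \frac{36 + 5 \left(-43\right) \left(7 - 43\right)}{12 - 43 \left(7 - 43\right)} = 1719 + \frac{36 + 5 \left(-43\right) \left(-36\right)}{12 - -1548} = 1719 + \frac{36 + 7740}{12 + 1548} = 1719 + \frac{1}{1560} \cdot 7776 = 1719 + \frac{324}{65} = \frac{112059}{65}$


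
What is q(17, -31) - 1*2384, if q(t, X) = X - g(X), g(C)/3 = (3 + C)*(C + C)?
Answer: -7623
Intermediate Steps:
g(C) = 6*C*(3 + C) (g(C) = 3*((3 + C)*(C + C)) = 3*((3 + C)*(2*C)) = 3*(2*C*(3 + C)) = 6*C*(3 + C))
q(t, X) = X - 6*X*(3 + X)
q(17, -31) - 1*2384 = -31*(-17 - 6*(-31)) - 1*2384 = -31*(-17 + 186) - 2384 = -31*169 - 2384 = -5239 - 2384 = -7623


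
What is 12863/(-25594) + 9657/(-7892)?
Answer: -174338027/100993924 ≈ -1.7262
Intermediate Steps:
12863/(-25594) + 9657/(-7892) = 12863*(-1/25594) + 9657*(-1/7892) = -12863/25594 - 9657/7892 = -174338027/100993924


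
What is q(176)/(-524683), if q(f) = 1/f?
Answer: -1/92344208 ≈ -1.0829e-8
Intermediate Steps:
q(176)/(-524683) = 1/(176*(-524683)) = (1/176)*(-1/524683) = -1/92344208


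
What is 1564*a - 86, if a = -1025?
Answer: -1603186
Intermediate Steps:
1564*a - 86 = 1564*(-1025) - 86 = -1603100 - 86 = -1603186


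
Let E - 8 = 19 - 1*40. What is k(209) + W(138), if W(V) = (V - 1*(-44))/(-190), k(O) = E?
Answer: -1326/95 ≈ -13.958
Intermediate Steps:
E = -13 (E = 8 + (19 - 1*40) = 8 + (19 - 40) = 8 - 21 = -13)
k(O) = -13
W(V) = -22/95 - V/190 (W(V) = (V + 44)*(-1/190) = (44 + V)*(-1/190) = -22/95 - V/190)
k(209) + W(138) = -13 + (-22/95 - 1/190*138) = -13 + (-22/95 - 69/95) = -13 - 91/95 = -1326/95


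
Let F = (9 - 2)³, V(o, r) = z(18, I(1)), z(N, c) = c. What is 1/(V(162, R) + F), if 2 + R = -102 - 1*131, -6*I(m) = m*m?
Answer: 6/2057 ≈ 0.0029169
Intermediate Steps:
I(m) = -m²/6 (I(m) = -m*m/6 = -m²/6)
R = -235 (R = -2 + (-102 - 1*131) = -2 + (-102 - 131) = -2 - 233 = -235)
V(o, r) = -⅙ (V(o, r) = -⅙*1² = -⅙*1 = -⅙)
F = 343 (F = 7³ = 343)
1/(V(162, R) + F) = 1/(-⅙ + 343) = 1/(2057/6) = 6/2057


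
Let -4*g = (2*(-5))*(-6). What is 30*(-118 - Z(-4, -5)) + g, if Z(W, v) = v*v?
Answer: -4305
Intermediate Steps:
Z(W, v) = v**2
g = -15 (g = -2*(-5)*(-6)/4 = -(-5)*(-6)/2 = -1/4*60 = -15)
30*(-118 - Z(-4, -5)) + g = 30*(-118 - 1*(-5)**2) - 15 = 30*(-118 - 1*25) - 15 = 30*(-118 - 25) - 15 = 30*(-143) - 15 = -4290 - 15 = -4305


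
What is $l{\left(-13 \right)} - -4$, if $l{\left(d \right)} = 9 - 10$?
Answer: $3$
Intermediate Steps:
$l{\left(d \right)} = -1$ ($l{\left(d \right)} = 9 - 10 = -1$)
$l{\left(-13 \right)} - -4 = -1 - -4 = -1 + 4 = 3$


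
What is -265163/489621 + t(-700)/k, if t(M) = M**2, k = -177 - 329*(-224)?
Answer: 5957291119/972876927 ≈ 6.1234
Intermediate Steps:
k = 73519 (k = -177 + 73696 = 73519)
-265163/489621 + t(-700)/k = -265163/489621 + (-700)**2/73519 = -265163*1/489621 + 490000*(1/73519) = -265163/489621 + 490000/73519 = 5957291119/972876927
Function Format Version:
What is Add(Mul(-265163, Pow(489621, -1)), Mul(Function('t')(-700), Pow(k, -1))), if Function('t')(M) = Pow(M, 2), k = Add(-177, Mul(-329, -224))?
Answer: Rational(5957291119, 972876927) ≈ 6.1234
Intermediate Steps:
k = 73519 (k = Add(-177, 73696) = 73519)
Add(Mul(-265163, Pow(489621, -1)), Mul(Function('t')(-700), Pow(k, -1))) = Add(Mul(-265163, Pow(489621, -1)), Mul(Pow(-700, 2), Pow(73519, -1))) = Add(Mul(-265163, Rational(1, 489621)), Mul(490000, Rational(1, 73519))) = Add(Rational(-265163, 489621), Rational(490000, 73519)) = Rational(5957291119, 972876927)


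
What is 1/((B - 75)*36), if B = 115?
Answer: 1/1440 ≈ 0.00069444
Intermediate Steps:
1/((B - 75)*36) = 1/((115 - 75)*36) = 1/(40*36) = 1/1440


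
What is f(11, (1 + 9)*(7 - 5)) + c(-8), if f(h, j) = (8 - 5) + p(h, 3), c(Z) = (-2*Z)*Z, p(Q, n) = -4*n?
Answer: -137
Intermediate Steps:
c(Z) = -2*Z²
f(h, j) = -9 (f(h, j) = (8 - 5) - 4*3 = 3 - 12 = -9)
f(11, (1 + 9)*(7 - 5)) + c(-8) = -9 - 2*(-8)² = -9 - 2*64 = -9 - 128 = -137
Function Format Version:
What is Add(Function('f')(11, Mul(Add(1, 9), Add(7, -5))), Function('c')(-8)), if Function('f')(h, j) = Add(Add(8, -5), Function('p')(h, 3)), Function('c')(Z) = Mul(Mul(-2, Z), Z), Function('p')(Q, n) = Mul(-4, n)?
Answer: -137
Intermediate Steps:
Function('c')(Z) = Mul(-2, Pow(Z, 2))
Function('f')(h, j) = -9 (Function('f')(h, j) = Add(Add(8, -5), Mul(-4, 3)) = Add(3, -12) = -9)
Add(Function('f')(11, Mul(Add(1, 9), Add(7, -5))), Function('c')(-8)) = Add(-9, Mul(-2, Pow(-8, 2))) = Add(-9, Mul(-2, 64)) = Add(-9, -128) = -137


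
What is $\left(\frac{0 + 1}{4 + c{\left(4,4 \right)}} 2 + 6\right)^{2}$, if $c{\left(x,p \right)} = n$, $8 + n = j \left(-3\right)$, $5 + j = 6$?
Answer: $\frac{1600}{49} \approx 32.653$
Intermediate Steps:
$j = 1$ ($j = -5 + 6 = 1$)
$n = -11$ ($n = -8 + 1 \left(-3\right) = -8 - 3 = -11$)
$c{\left(x,p \right)} = -11$
$\left(\frac{0 + 1}{4 + c{\left(4,4 \right)}} 2 + 6\right)^{2} = \left(\frac{0 + 1}{4 - 11} \cdot 2 + 6\right)^{2} = \left(1 \frac{1}{-7} \cdot 2 + 6\right)^{2} = \left(1 \left(- \frac{1}{7}\right) 2 + 6\right)^{2} = \left(\left(- \frac{1}{7}\right) 2 + 6\right)^{2} = \left(- \frac{2}{7} + 6\right)^{2} = \left(\frac{40}{7}\right)^{2} = \frac{1600}{49}$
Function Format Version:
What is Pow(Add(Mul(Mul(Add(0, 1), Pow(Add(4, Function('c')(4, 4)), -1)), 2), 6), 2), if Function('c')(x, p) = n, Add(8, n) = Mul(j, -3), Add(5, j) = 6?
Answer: Rational(1600, 49) ≈ 32.653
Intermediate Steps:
j = 1 (j = Add(-5, 6) = 1)
n = -11 (n = Add(-8, Mul(1, -3)) = Add(-8, -3) = -11)
Function('c')(x, p) = -11
Pow(Add(Mul(Mul(Add(0, 1), Pow(Add(4, Function('c')(4, 4)), -1)), 2), 6), 2) = Pow(Add(Mul(Mul(Add(0, 1), Pow(Add(4, -11), -1)), 2), 6), 2) = Pow(Add(Mul(Mul(1, Pow(-7, -1)), 2), 6), 2) = Pow(Add(Mul(Mul(1, Rational(-1, 7)), 2), 6), 2) = Pow(Add(Mul(Rational(-1, 7), 2), 6), 2) = Pow(Add(Rational(-2, 7), 6), 2) = Pow(Rational(40, 7), 2) = Rational(1600, 49)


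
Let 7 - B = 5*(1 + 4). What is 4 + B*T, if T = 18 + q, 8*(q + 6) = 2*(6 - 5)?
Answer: -433/2 ≈ -216.50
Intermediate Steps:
B = -18 (B = 7 - 5*(1 + 4) = 7 - 5*5 = 7 - 1*25 = 7 - 25 = -18)
q = -23/4 (q = -6 + (2*(6 - 5))/8 = -6 + (2*1)/8 = -6 + (⅛)*2 = -6 + ¼ = -23/4 ≈ -5.7500)
T = 49/4 (T = 18 - 23/4 = 49/4 ≈ 12.250)
4 + B*T = 4 - 18*49/4 = 4 - 441/2 = -433/2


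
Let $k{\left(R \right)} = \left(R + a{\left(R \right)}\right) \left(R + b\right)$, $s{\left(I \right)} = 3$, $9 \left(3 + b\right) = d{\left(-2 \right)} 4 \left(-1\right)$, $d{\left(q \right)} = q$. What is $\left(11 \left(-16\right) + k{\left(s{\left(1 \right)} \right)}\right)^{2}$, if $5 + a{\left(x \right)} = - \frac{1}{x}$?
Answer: $\frac{23116864}{729} \approx 31710.0$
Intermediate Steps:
$b = - \frac{19}{9}$ ($b = -3 + \frac{\left(-2\right) 4 \left(-1\right)}{9} = -3 + \frac{\left(-8\right) \left(-1\right)}{9} = -3 + \frac{1}{9} \cdot 8 = -3 + \frac{8}{9} = - \frac{19}{9} \approx -2.1111$)
$a{\left(x \right)} = -5 - \frac{1}{x}$
$k{\left(R \right)} = \left(- \frac{19}{9} + R\right) \left(-5 + R - \frac{1}{R}\right)$ ($k{\left(R \right)} = \left(R - \left(5 + \frac{1}{R}\right)\right) \left(R - \frac{19}{9}\right) = \left(-5 + R - \frac{1}{R}\right) \left(- \frac{19}{9} + R\right) = \left(- \frac{19}{9} + R\right) \left(-5 + R - \frac{1}{R}\right)$)
$\left(11 \left(-16\right) + k{\left(s{\left(1 \right)} \right)}\right)^{2} = \left(11 \left(-16\right) + \frac{19 + 3 \left(86 - 192 + 9 \cdot 3^{2}\right)}{9 \cdot 3}\right)^{2} = \left(-176 + \frac{1}{9} \cdot \frac{1}{3} \left(19 + 3 \left(86 - 192 + 9 \cdot 9\right)\right)\right)^{2} = \left(-176 + \frac{1}{9} \cdot \frac{1}{3} \left(19 + 3 \left(86 - 192 + 81\right)\right)\right)^{2} = \left(-176 + \frac{1}{9} \cdot \frac{1}{3} \left(19 + 3 \left(-25\right)\right)\right)^{2} = \left(-176 + \frac{1}{9} \cdot \frac{1}{3} \left(19 - 75\right)\right)^{2} = \left(-176 + \frac{1}{9} \cdot \frac{1}{3} \left(-56\right)\right)^{2} = \left(-176 - \frac{56}{27}\right)^{2} = \left(- \frac{4808}{27}\right)^{2} = \frac{23116864}{729}$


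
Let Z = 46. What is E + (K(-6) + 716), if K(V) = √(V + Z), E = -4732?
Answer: -4016 + 2*√10 ≈ -4009.7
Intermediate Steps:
K(V) = √(46 + V) (K(V) = √(V + 46) = √(46 + V))
E + (K(-6) + 716) = -4732 + (√(46 - 6) + 716) = -4732 + (√40 + 716) = -4732 + (2*√10 + 716) = -4732 + (716 + 2*√10) = -4016 + 2*√10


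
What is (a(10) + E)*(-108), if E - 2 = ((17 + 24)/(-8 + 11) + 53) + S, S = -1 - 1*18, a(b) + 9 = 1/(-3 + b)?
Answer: -30852/7 ≈ -4407.4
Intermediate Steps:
a(b) = -9 + 1/(-3 + b)
S = -19 (S = -1 - 18 = -19)
E = 149/3 (E = 2 + (((17 + 24)/(-8 + 11) + 53) - 19) = 2 + ((41/3 + 53) - 19) = 2 + (200/3 - 19) = 2 + 143/3 = 149/3 ≈ 49.667)
(a(10) + E)*(-108) = ((28 - 9*10)/(-3 + 10) + 149/3)*(-108) = ((28 - 90)/7 + 149/3)*(-108) = ((1/7)*(-62) + 149/3)*(-108) = (-62/7 + 149/3)*(-108) = (857/21)*(-108) = -30852/7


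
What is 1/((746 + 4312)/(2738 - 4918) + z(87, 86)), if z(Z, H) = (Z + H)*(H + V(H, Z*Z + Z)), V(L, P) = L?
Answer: 1090/32431511 ≈ 3.3609e-5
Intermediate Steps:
z(Z, H) = 2*H*(H + Z) (z(Z, H) = (Z + H)*(H + H) = (H + Z)*(2*H) = 2*H*(H + Z))
1/((746 + 4312)/(2738 - 4918) + z(87, 86)) = 1/((746 + 4312)/(2738 - 4918) + 2*86*(86 + 87)) = 1/(5058/(-2180) + 2*86*173) = 1/(5058*(-1/2180) + 29756) = 1/(-2529/1090 + 29756) = 1/(32431511/1090) = 1090/32431511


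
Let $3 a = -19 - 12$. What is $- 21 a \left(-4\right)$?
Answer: $-868$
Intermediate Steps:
$a = - \frac{31}{3}$ ($a = \frac{-19 - 12}{3} = \frac{1}{3} \left(-31\right) = - \frac{31}{3} \approx -10.333$)
$- 21 a \left(-4\right) = \left(-21\right) \left(- \frac{31}{3}\right) \left(-4\right) = 217 \left(-4\right) = -868$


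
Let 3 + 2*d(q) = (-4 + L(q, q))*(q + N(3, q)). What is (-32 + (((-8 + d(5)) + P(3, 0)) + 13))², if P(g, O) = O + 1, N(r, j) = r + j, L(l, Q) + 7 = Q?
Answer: 17689/4 ≈ 4422.3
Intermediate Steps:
L(l, Q) = -7 + Q
N(r, j) = j + r
P(g, O) = 1 + O
d(q) = -3/2 + (-11 + q)*(3 + 2*q)/2 (d(q) = -3/2 + ((-4 + (-7 + q))*(q + (q + 3)))/2 = -3/2 + ((-11 + q)*(q + (3 + q)))/2 = -3/2 + ((-11 + q)*(3 + 2*q))/2 = -3/2 + (-11 + q)*(3 + 2*q)/2)
(-32 + (((-8 + d(5)) + P(3, 0)) + 13))² = (-32 + (((-8 + (-18 + 5² - 19/2*5)) + (1 + 0)) + 13))² = (-32 + (((-8 + (-18 + 25 - 95/2)) + 1) + 13))² = (-32 + (((-8 - 81/2) + 1) + 13))² = (-32 + ((-97/2 + 1) + 13))² = (-32 + (-95/2 + 13))² = (-32 - 69/2)² = (-133/2)² = 17689/4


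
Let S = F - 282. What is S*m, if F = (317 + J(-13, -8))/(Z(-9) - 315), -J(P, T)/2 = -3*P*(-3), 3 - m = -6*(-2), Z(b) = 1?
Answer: 801891/314 ≈ 2553.8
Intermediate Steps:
m = -9 (m = 3 - (-6)*(-2) = 3 - 1*12 = 3 - 12 = -9)
J(P, T) = -18*P (J(P, T) = -2*(-3*P)*(-3) = -18*P)
F = -551/314 (F = (317 - 18*(-13))/(1 - 315) = (317 + 234)/(-314) = 551*(-1/314) = -551/314 ≈ -1.7548)
S = -89099/314 (S = -551/314 - 282 = -89099/314 ≈ -283.75)
S*m = -89099/314*(-9) = 801891/314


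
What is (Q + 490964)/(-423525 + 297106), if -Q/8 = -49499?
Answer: -886956/126419 ≈ -7.0160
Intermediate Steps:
Q = 395992 (Q = -8*(-49499) = 395992)
(Q + 490964)/(-423525 + 297106) = (395992 + 490964)/(-423525 + 297106) = 886956/(-126419) = 886956*(-1/126419) = -886956/126419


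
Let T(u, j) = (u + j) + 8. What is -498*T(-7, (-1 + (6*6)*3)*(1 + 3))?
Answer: -213642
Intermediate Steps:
T(u, j) = 8 + j + u (T(u, j) = (j + u) + 8 = 8 + j + u)
-498*T(-7, (-1 + (6*6)*3)*(1 + 3)) = -498*(8 + (-1 + (6*6)*3)*(1 + 3) - 7) = -498*(8 + (-1 + 36*3)*4 - 7) = -498*(8 + (-1 + 108)*4 - 7) = -498*(8 + 107*4 - 7) = -498*(8 + 428 - 7) = -498*429 = -213642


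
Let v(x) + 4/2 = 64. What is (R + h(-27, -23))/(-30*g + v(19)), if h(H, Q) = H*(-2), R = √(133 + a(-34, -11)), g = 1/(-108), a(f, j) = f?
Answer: 972/1121 + 54*√11/1121 ≈ 1.0268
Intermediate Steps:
g = -1/108 ≈ -0.0092593
v(x) = 62 (v(x) = -2 + 64 = 62)
R = 3*√11 (R = √(133 - 34) = √99 = 3*√11 ≈ 9.9499)
h(H, Q) = -2*H
(R + h(-27, -23))/(-30*g + v(19)) = (3*√11 - 2*(-27))/(-30*(-1/108) + 62) = (3*√11 + 54)/(5/18 + 62) = (54 + 3*√11)/(1121/18) = (54 + 3*√11)*(18/1121) = 972/1121 + 54*√11/1121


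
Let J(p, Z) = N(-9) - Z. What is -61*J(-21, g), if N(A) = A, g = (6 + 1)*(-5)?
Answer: -1586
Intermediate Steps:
g = -35 (g = 7*(-5) = -35)
J(p, Z) = -9 - Z
-61*J(-21, g) = -61*(-9 - 1*(-35)) = -61*(-9 + 35) = -61*26 = -1586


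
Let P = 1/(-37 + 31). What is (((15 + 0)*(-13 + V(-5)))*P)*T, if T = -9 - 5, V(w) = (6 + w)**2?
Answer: -420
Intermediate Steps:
P = -1/6 (P = 1/(-6) = -1/6 ≈ -0.16667)
T = -14
(((15 + 0)*(-13 + V(-5)))*P)*T = (((15 + 0)*(-13 + (6 - 5)**2))*(-1/6))*(-14) = ((15*(-13 + 1**2))*(-1/6))*(-14) = ((15*(-13 + 1))*(-1/6))*(-14) = ((15*(-12))*(-1/6))*(-14) = -180*(-1/6)*(-14) = 30*(-14) = -420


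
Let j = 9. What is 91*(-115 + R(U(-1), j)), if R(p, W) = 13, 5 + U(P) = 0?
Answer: -9282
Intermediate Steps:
U(P) = -5 (U(P) = -5 + 0 = -5)
91*(-115 + R(U(-1), j)) = 91*(-115 + 13) = 91*(-102) = -9282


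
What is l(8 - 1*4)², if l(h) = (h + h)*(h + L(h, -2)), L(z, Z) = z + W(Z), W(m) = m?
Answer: 2304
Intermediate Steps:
L(z, Z) = Z + z (L(z, Z) = z + Z = Z + z)
l(h) = 2*h*(-2 + 2*h) (l(h) = (h + h)*(h + (-2 + h)) = (2*h)*(-2 + 2*h) = 2*h*(-2 + 2*h))
l(8 - 1*4)² = (4*(8 - 1*4)*(-1 + (8 - 1*4)))² = (4*(8 - 4)*(-1 + (8 - 4)))² = (4*4*(-1 + 4))² = (4*4*3)² = 48² = 2304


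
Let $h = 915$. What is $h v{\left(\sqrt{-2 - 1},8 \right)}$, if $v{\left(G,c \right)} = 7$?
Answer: $6405$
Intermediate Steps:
$h v{\left(\sqrt{-2 - 1},8 \right)} = 915 \cdot 7 = 6405$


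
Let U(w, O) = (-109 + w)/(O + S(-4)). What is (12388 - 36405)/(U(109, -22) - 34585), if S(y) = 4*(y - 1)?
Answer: 24017/34585 ≈ 0.69443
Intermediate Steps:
S(y) = -4 + 4*y (S(y) = 4*(-1 + y) = -4 + 4*y)
U(w, O) = (-109 + w)/(-20 + O) (U(w, O) = (-109 + w)/(O + (-4 + 4*(-4))) = (-109 + w)/(O + (-4 - 16)) = (-109 + w)/(O - 20) = (-109 + w)/(-20 + O))
(12388 - 36405)/(U(109, -22) - 34585) = (12388 - 36405)/((-109 + 109)/(-20 - 22) - 34585) = -24017/(0/(-42) - 34585) = -24017/(-1/42*0 - 34585) = -24017/(0 - 34585) = -24017/(-34585) = -24017*(-1/34585) = 24017/34585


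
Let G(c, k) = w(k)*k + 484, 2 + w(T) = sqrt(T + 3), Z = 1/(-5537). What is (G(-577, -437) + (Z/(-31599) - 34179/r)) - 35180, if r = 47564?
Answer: -281471705801964217/8321971666932 - 437*I*sqrt(434) ≈ -33823.0 - 9103.9*I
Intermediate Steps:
Z = -1/5537 ≈ -0.00018060
w(T) = -2 + sqrt(3 + T) (w(T) = -2 + sqrt(T + 3) = -2 + sqrt(3 + T))
G(c, k) = 484 + k*(-2 + sqrt(3 + k)) (G(c, k) = (-2 + sqrt(3 + k))*k + 484 = k*(-2 + sqrt(3 + k)) + 484 = 484 + k*(-2 + sqrt(3 + k)))
(G(-577, -437) + (Z/(-31599) - 34179/r)) - 35180 = ((484 - 437*(-2 + sqrt(3 - 437))) + (-1/5537/(-31599) - 34179/47564)) - 35180 = ((484 - 437*(-2 + sqrt(-434))) + (-1/5537*(-1/31599) - 34179*1/47564)) - 35180 = ((484 - 437*(-2 + I*sqrt(434))) + (1/174963663 - 34179/47564)) - 35180 = ((484 + (874 - 437*I*sqrt(434))) - 5980082990113/8321971666932) - 35180 = ((1358 - 437*I*sqrt(434)) - 5980082990113/8321971666932) - 35180 = (11295257440703543/8321971666932 - 437*I*sqrt(434)) - 35180 = -281471705801964217/8321971666932 - 437*I*sqrt(434)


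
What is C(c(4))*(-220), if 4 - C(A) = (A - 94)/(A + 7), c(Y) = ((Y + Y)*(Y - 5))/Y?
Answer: -5104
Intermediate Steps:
c(Y) = -10 + 2*Y (c(Y) = ((2*Y)*(-5 + Y))/Y = (2*Y*(-5 + Y))/Y = -10 + 2*Y)
C(A) = 4 - (-94 + A)/(7 + A) (C(A) = 4 - (A - 94)/(A + 7) = 4 - (-94 + A)/(7 + A))
C(c(4))*(-220) = ((122 + 3*(-10 + 2*4))/(7 + (-10 + 2*4)))*(-220) = ((122 + 3*(-10 + 8))/(7 + (-10 + 8)))*(-220) = ((122 + 3*(-2))/(7 - 2))*(-220) = ((122 - 6)/5)*(-220) = ((1/5)*116)*(-220) = (116/5)*(-220) = -5104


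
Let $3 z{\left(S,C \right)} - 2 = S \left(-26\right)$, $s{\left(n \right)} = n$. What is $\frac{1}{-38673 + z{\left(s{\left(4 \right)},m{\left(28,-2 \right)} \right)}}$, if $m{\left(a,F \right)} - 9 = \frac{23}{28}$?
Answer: $- \frac{1}{38707} \approx -2.5835 \cdot 10^{-5}$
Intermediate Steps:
$m{\left(a,F \right)} = \frac{275}{28}$ ($m{\left(a,F \right)} = 9 + \frac{23}{28} = \frac{275}{28}$)
$z{\left(S,C \right)} = \frac{2}{3} - \frac{26 S}{3}$ ($z{\left(S,C \right)} = \frac{2}{3} + \frac{S \left(-26\right)}{3} = \frac{2}{3} + \frac{\left(-26\right) S}{3} = \frac{2}{3} - \frac{26 S}{3}$)
$\frac{1}{-38673 + z{\left(s{\left(4 \right)},m{\left(28,-2 \right)} \right)}} = \frac{1}{-38673 + \left(\frac{2}{3} - \frac{104}{3}\right)} = \frac{1}{-38673 - 34} = \frac{1}{-38707} = - \frac{1}{38707}$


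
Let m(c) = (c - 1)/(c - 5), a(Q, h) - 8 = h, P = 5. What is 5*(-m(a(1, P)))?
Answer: -15/2 ≈ -7.5000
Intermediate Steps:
a(Q, h) = 8 + h
m(c) = (-1 + c)/(-5 + c)
5*(-m(a(1, P))) = 5*(-(-1 + (8 + 5))/(-5 + (8 + 5))) = 5*(-(-1 + 13)/(-5 + 13)) = 5*(-12/8) = 5*(-1*3/2) = 5*(-3/2) = -15/2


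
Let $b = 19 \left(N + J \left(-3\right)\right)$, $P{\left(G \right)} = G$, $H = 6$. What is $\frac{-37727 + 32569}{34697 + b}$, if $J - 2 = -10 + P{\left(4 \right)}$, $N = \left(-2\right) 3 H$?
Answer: $- \frac{5158}{34241} \approx -0.15064$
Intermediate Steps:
$N = -36$ ($N = \left(-2\right) 3 \cdot 6 = \left(-6\right) 6 = -36$)
$J = -4$ ($J = 2 + \left(-10 + 4\right) = 2 - 6 = -4$)
$b = -456$ ($b = 19 \left(-36 - -12\right) = 19 \left(-36 + 12\right) = 19 \left(-24\right) = -456$)
$\frac{-37727 + 32569}{34697 + b} = \frac{-37727 + 32569}{34697 - 456} = - \frac{5158}{34241}$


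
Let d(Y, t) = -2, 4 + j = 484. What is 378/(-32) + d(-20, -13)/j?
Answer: -709/60 ≈ -11.817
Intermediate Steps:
j = 480 (j = -4 + 484 = 480)
378/(-32) + d(-20, -13)/j = 378/(-32) - 2/480 = 378*(-1/32) - 2*1/480 = -189/16 - 1/240 = -709/60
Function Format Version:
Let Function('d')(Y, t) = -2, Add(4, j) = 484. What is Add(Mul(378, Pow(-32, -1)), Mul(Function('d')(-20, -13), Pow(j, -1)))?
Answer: Rational(-709, 60) ≈ -11.817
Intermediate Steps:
j = 480 (j = Add(-4, 484) = 480)
Add(Mul(378, Pow(-32, -1)), Mul(Function('d')(-20, -13), Pow(j, -1))) = Add(Mul(378, Pow(-32, -1)), Mul(-2, Pow(480, -1))) = Add(Mul(378, Rational(-1, 32)), Mul(-2, Rational(1, 480))) = Add(Rational(-189, 16), Rational(-1, 240)) = Rational(-709, 60)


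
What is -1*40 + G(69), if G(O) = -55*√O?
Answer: -40 - 55*√69 ≈ -496.86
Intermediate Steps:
-1*40 + G(69) = -1*40 - 55*√69 = -40 - 55*√69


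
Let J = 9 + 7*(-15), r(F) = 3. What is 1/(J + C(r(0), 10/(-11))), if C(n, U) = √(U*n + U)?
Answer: -132/12677 - I*√110/50708 ≈ -0.010413 - 0.00020683*I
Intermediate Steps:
C(n, U) = √(U + U*n)
J = -96 (J = 9 - 105 = -96)
1/(J + C(r(0), 10/(-11))) = 1/(-96 + √((10/(-11))*(1 + 3))) = 1/(-96 + √((10*(-1/11))*4)) = 1/(-96 + √(-10/11*4)) = 1/(-96 + √(-40/11)) = 1/(-96 + 2*I*√110/11)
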